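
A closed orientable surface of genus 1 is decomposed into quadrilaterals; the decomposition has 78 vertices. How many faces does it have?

78

χ = 2 − 2·1 = 0, and every face is a square so 4F = 2E.
V − E + F = 0 with E = 4F/2 gives 78 − (4/2 − 1)·F = 0, so F = 78 and E = 156.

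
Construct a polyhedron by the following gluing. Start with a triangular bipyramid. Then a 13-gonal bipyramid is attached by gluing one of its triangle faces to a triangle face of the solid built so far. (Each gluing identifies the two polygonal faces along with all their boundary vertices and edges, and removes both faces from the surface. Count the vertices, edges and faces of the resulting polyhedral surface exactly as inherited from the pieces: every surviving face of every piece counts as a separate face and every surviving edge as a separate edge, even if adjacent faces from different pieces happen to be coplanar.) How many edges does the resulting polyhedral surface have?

A triangular bipyramid: V=5, E=9, F=6.
Attach a 13-gonal bipyramid (V=15, E=39, F=26) along a 3-gon: merge 3 vertices and 3 edges, delete both glued faces → V=17, E=45, F=30.
Check: V − E + F = 17 − 45 + 30 = 2.

45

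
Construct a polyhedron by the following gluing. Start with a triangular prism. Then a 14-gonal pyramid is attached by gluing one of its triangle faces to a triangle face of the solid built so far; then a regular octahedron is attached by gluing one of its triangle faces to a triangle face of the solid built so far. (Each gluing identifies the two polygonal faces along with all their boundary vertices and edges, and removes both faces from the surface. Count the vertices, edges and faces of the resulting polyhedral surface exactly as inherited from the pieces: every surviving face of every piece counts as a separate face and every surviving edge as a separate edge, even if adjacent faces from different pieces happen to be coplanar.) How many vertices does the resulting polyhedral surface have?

A triangular prism: V=6, E=9, F=5.
Attach a 14-gonal pyramid (V=15, E=28, F=15) along a 3-gon: merge 3 vertices and 3 edges, delete both glued faces → V=18, E=34, F=18.
Attach a regular octahedron (V=6, E=12, F=8) along a 3-gon: merge 3 vertices and 3 edges, delete both glued faces → V=21, E=43, F=24.
Check: V − E + F = 21 − 43 + 24 = 2.

21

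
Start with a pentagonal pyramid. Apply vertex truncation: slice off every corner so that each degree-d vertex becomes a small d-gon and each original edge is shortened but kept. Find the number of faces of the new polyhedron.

12

The base solid has V = 6, E = 10, F = 6.
Truncation replaces each original edge-end by a new vertex, so V′ = 2E = 20.
Each original edge survives, and each old vertex of degree d contributes d new edges; summing degrees gives Σd = 2E, so E′ = E + 2E = 3E = 30.
Each original face survives and each original vertex becomes one new face: F′ = F + V = 12.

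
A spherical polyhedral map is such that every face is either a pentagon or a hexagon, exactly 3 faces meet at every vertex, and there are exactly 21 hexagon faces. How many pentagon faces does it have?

Let x be the number of pentagons; then F = 21 + x.
Edge–face incidences: 2E = 6·21 + 5·x = 126 + 5x.
Every vertex has degree 3, so 3V = 2E.
Euler: V − E + F = 2 ⇒ (2E)/3 − E + (21 + x) = 2.
Multiply by 6: 2·(2E) − 3·(2E) + 6·(21 + x) = 12, i.e. 126 + 6x − (126 + 5x) = 12.
Collecting terms: x = 12.
Then 2E = 126 + 5·12 = 186, so E = 93, V = 2E/3 = 62, F = 21 + 12 = 33.

12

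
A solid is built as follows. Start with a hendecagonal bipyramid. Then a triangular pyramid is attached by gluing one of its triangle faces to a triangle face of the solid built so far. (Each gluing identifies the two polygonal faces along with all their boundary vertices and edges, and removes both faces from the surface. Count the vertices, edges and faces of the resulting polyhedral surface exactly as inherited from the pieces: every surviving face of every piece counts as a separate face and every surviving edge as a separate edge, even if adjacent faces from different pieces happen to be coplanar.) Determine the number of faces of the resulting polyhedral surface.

A hendecagonal bipyramid: V=13, E=33, F=22.
Attach a triangular pyramid (V=4, E=6, F=4) along a 3-gon: merge 3 vertices and 3 edges, delete both glued faces → V=14, E=36, F=24.
Check: V − E + F = 14 − 36 + 24 = 2.

24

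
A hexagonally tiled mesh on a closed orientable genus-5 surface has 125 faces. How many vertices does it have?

242

χ = 2 − 2·5 = -8, and every face is a hexagon so 6F = 2E.
E = 6·125/2 = 375. Then V = -8 + E − F = -8 + 375 − 125 = 242.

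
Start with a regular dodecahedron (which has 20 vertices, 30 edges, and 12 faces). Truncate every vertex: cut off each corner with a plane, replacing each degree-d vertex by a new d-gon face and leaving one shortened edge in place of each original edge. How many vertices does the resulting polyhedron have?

Truncation replaces each original edge-end by a new vertex, so V′ = 2E = 60.
Each original edge survives, and each old vertex of degree d contributes d new edges; summing degrees gives Σd = 2E, so E′ = E + 2E = 3E = 90.
Each original face survives and each original vertex becomes one new face: F′ = F + V = 32.

60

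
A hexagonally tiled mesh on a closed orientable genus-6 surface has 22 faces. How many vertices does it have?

χ = 2 − 2·6 = -10, and every face is a hexagon so 6F = 2E.
E = 6·22/2 = 66. Then V = -10 + E − F = -10 + 66 − 22 = 34.

34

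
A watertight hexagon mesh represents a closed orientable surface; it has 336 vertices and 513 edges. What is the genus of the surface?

Every face is a hexagon and each edge borders two faces, so 6F = 2·513, giving F = 171.
χ = V − E + F = 336 − 513 + 171 = -6.
For a closed orientable surface χ = 2 − 2g, so g = (2 − (-6))/2 = 4.

4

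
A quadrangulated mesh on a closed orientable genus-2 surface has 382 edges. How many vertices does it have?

189

χ = 2 − 2·2 = -2, and every face is a square so 4F = 2E.
F = 2E/4 = 191. Then V = -2 + E − F = -2 + 382 − 191 = 189.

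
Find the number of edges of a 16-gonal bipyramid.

48

A bipyramid over an n-gon has 2n triangular faces and n + 2 vertices: V = 16 + 2 = 18, E = 3·16 = 48, F = 2·16 = 32.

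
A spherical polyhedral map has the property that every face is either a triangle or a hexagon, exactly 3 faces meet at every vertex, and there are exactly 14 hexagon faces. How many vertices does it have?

Let x be the number of triangles; then F = 14 + x.
Edge–face incidences: 2E = 6·14 + 3·x = 84 + 3x.
Every vertex has degree 3, so 3V = 2E.
Euler: V − E + F = 2 ⇒ (2E)/3 − E + (14 + x) = 2.
Multiply by 6: 2·(2E) − 3·(2E) + 6·(14 + x) = 12, i.e. 84 + 6x − (84 + 3x) = 12.
Collecting terms: 3x = 12, so x = 4.
Then 2E = 84 + 3·4 = 96, so E = 48, V = 2E/3 = 32, F = 14 + 4 = 18.

32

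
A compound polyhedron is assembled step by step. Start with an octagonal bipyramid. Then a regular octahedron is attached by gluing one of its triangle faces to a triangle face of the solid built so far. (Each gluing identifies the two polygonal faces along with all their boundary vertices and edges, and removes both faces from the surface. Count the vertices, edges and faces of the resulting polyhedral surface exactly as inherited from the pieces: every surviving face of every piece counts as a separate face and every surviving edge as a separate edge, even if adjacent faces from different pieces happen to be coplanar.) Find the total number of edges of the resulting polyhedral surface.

An octagonal bipyramid: V=10, E=24, F=16.
Attach a regular octahedron (V=6, E=12, F=8) along a 3-gon: merge 3 vertices and 3 edges, delete both glued faces → V=13, E=33, F=22.
Check: V − E + F = 13 − 33 + 22 = 2.

33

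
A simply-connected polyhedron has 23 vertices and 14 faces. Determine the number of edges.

35

Here V − E + F = 2.
E = V + F − (2) = 23 + 14 − (2) = 35.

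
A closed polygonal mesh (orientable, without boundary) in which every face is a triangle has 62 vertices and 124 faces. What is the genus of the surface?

1

Every face is a triangle, so 2E = 3·124 = 372, giving E = 186.
χ = V − E + F = 62 − 186 + 124 = 0.
For a closed orientable surface χ = 2 − 2g, so g = (2 − (0))/2 = 1.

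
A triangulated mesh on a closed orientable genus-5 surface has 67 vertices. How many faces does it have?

150

χ = 2 − 2·5 = -8, and every face is a triangle so 3F = 2E.
V − E + F = -8 with E = 3F/2 gives 67 − (3/2 − 1)·F = -8, so F = 150 and E = 225.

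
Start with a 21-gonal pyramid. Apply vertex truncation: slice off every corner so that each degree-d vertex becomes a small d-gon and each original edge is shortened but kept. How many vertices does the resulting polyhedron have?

The base solid has V = 22, E = 42, F = 22.
Truncation replaces each original edge-end by a new vertex, so V′ = 2E = 84.
Each original edge survives, and each old vertex of degree d contributes d new edges; summing degrees gives Σd = 2E, so E′ = E + 2E = 3E = 126.
Each original face survives and each original vertex becomes one new face: F′ = F + V = 44.

84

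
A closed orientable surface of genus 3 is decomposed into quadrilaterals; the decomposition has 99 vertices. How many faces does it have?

χ = 2 − 2·3 = -4, and every face is a square so 4F = 2E.
V − E + F = -4 with E = 4F/2 gives 99 − (4/2 − 1)·F = -4, so F = 103 and E = 206.

103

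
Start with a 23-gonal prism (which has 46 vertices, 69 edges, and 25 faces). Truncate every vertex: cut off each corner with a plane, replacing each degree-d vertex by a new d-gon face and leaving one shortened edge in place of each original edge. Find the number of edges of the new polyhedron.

Truncation replaces each original edge-end by a new vertex, so V′ = 2E = 138.
Each original edge survives, and each old vertex of degree d contributes d new edges; summing degrees gives Σd = 2E, so E′ = E + 2E = 3E = 207.
Each original face survives and each original vertex becomes one new face: F′ = F + V = 71.

207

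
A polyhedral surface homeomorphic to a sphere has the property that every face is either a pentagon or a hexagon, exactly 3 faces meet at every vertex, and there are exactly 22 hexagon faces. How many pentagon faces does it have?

Let x be the number of pentagons; then F = 22 + x.
Edge–face incidences: 2E = 6·22 + 5·x = 132 + 5x.
Every vertex has degree 3, so 3V = 2E.
Euler: V − E + F = 2 ⇒ (2E)/3 − E + (22 + x) = 2.
Multiply by 6: 2·(2E) − 3·(2E) + 6·(22 + x) = 12, i.e. 132 + 6x − (132 + 5x) = 12.
Collecting terms: x = 12.
Then 2E = 132 + 5·12 = 192, so E = 96, V = 2E/3 = 64, F = 22 + 12 = 34.

12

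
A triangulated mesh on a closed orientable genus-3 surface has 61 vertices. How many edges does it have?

χ = 2 − 2·3 = -4, and every face is a triangle so 3F = 2E.
V − E + F = -4 with E = 3F/2 gives 61 − (3/2 − 1)·F = -4, so F = 130 and E = 195.

195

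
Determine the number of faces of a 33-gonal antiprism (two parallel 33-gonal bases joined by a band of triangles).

An antiprism on an n-gon has two n-gon caps and 2n triangles: V = 2·33 = 66, E = 4·33 = 132, F = 2·33 + 2 = 68.

68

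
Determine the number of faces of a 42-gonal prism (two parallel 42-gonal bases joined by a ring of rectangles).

44

A prism on an n-gon has two n-gon bases and n rectangular sides: V = 2·42 = 84, E = 3·42 = 126, F = 42 + 2 = 44.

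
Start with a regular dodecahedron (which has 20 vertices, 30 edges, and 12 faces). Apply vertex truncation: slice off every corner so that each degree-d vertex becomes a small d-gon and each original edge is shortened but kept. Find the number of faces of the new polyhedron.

Truncation replaces each original edge-end by a new vertex, so V′ = 2E = 60.
Each original edge survives, and each old vertex of degree d contributes d new edges; summing degrees gives Σd = 2E, so E′ = E + 2E = 3E = 90.
Each original face survives and each original vertex becomes one new face: F′ = F + V = 32.

32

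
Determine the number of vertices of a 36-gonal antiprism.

72

An antiprism on an n-gon has two n-gon caps and 2n triangles: V = 2·36 = 72, E = 4·36 = 144, F = 2·36 + 2 = 74.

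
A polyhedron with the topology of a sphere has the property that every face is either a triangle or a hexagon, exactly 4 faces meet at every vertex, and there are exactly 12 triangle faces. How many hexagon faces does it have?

2

Let x be the number of hexagons; then F = 12 + x.
Edge–face incidences: 2E = 3·12 + 6·x = 36 + 6x.
Every vertex has degree 4, so 4V = 2E.
Euler: V − E + F = 2 ⇒ (2E)/4 − E + (12 + x) = 2.
Multiply by 8: 2·(2E) − 4·(2E) + 8·(12 + x) = 16, i.e. 96 + 8x − 2·(36 + 6x) = 16.
Collecting terms: −4x + 24 = 16, so −4x = −8, so x = 2.
Then 2E = 36 + 6·2 = 48, so E = 24, V = 2E/4 = 12, F = 12 + 2 = 14.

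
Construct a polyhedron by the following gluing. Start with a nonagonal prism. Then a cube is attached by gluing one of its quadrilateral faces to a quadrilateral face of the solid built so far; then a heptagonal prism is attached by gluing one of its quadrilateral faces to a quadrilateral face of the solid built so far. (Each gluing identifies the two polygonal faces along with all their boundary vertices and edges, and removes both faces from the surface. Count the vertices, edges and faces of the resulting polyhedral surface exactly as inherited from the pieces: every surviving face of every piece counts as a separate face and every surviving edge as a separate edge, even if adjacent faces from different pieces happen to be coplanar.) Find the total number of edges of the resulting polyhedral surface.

A nonagonal prism: V=18, E=27, F=11.
Attach a cube (V=8, E=12, F=6) along a 4-gon: merge 4 vertices and 4 edges, delete both glued faces → V=22, E=35, F=15.
Attach a heptagonal prism (V=14, E=21, F=9) along a 4-gon: merge 4 vertices and 4 edges, delete both glued faces → V=32, E=52, F=22.
Check: V − E + F = 32 − 52 + 22 = 2.

52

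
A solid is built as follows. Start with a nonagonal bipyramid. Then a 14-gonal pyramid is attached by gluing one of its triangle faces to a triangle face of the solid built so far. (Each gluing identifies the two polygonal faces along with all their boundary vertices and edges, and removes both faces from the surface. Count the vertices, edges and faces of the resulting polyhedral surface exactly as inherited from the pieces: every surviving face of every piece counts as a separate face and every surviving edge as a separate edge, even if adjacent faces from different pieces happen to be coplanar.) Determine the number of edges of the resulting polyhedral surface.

52

A nonagonal bipyramid: V=11, E=27, F=18.
Attach a 14-gonal pyramid (V=15, E=28, F=15) along a 3-gon: merge 3 vertices and 3 edges, delete both glued faces → V=23, E=52, F=31.
Check: V − E + F = 23 − 52 + 31 = 2.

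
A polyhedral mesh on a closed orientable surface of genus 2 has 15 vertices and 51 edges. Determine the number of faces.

34

For a closed orientable surface of genus 2, χ = 2 − 2·2 = -2.
F = -2 − V + E = -2 − 15 + 51 = 34.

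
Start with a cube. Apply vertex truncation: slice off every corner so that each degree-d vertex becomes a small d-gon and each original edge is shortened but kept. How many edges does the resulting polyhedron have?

The base solid has V = 8, E = 12, F = 6.
Truncation replaces each original edge-end by a new vertex, so V′ = 2E = 24.
Each original edge survives, and each old vertex of degree d contributes d new edges; summing degrees gives Σd = 2E, so E′ = E + 2E = 3E = 36.
Each original face survives and each original vertex becomes one new face: F′ = F + V = 14.

36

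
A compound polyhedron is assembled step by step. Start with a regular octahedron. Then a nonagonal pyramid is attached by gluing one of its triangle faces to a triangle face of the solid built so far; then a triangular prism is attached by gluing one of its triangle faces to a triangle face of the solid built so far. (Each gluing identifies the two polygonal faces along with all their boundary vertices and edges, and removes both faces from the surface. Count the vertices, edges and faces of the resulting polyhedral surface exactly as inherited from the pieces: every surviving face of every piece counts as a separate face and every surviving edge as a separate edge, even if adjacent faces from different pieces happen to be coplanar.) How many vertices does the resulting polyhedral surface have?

A regular octahedron: V=6, E=12, F=8.
Attach a nonagonal pyramid (V=10, E=18, F=10) along a 3-gon: merge 3 vertices and 3 edges, delete both glued faces → V=13, E=27, F=16.
Attach a triangular prism (V=6, E=9, F=5) along a 3-gon: merge 3 vertices and 3 edges, delete both glued faces → V=16, E=33, F=19.
Check: V − E + F = 16 − 33 + 19 = 2.

16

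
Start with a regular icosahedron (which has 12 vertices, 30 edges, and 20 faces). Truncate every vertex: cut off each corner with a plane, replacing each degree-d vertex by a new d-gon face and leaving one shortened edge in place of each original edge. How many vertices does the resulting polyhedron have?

60

Truncation replaces each original edge-end by a new vertex, so V′ = 2E = 60.
Each original edge survives, and each old vertex of degree d contributes d new edges; summing degrees gives Σd = 2E, so E′ = E + 2E = 3E = 90.
Each original face survives and each original vertex becomes one new face: F′ = F + V = 32.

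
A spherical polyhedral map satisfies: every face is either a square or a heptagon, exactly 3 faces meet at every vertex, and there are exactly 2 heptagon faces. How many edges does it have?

21

Let x be the number of squares; then F = 2 + x.
Edge–face incidences: 2E = 7·2 + 4·x = 14 + 4x.
Every vertex has degree 3, so 3V = 2E.
Euler: V − E + F = 2 ⇒ (2E)/3 − E + (2 + x) = 2.
Multiply by 6: 2·(2E) − 3·(2E) + 6·(2 + x) = 12, i.e. 12 + 6x − (14 + 4x) = 12.
Collecting terms: 2x − 2 = 12, so 2x = 14, so x = 7.
Then 2E = 14 + 4·7 = 42, so E = 21, V = 2E/3 = 14, F = 2 + 7 = 9.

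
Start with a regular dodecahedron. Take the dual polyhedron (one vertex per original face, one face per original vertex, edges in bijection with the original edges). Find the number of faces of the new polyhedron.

20

The base solid has V = 20, E = 30, F = 12.
The dual swaps V and F and preserves E: V′ = F = 12, E′ = E = 30, F′ = V = 20.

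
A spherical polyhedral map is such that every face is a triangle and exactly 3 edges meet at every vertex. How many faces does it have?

Each face has 3 edges and each edge borders two faces, so 2E = 3F.
Each vertex has degree 3, so 3V = 2E and hence V = 3F/3.
Euler: V − E + F = 2 ⇒ (3F/3) − (3F/2) + F = 2.
Multiply by 6: (6 − 9 + 6)F = 12, i.e. 3F = 12.
So F = 4, E = 3·4/2 = 6, V = 3·4/3 = 4.

4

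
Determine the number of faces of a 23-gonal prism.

A prism on an n-gon has two n-gon bases and n rectangular sides: V = 2·23 = 46, E = 3·23 = 69, F = 23 + 2 = 25.
Check: V − E + F = 46 − 69 + 25 = 2.

25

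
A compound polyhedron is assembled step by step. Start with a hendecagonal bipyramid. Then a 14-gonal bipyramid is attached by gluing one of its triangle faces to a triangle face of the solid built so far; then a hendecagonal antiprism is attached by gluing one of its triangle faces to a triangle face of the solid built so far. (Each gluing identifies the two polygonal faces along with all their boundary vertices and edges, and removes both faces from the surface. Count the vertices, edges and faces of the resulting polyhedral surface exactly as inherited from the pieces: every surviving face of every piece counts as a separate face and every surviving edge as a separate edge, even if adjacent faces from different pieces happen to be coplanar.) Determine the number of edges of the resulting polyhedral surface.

A hendecagonal bipyramid: V=13, E=33, F=22.
Attach a 14-gonal bipyramid (V=16, E=42, F=28) along a 3-gon: merge 3 vertices and 3 edges, delete both glued faces → V=26, E=72, F=48.
Attach a hendecagonal antiprism (V=22, E=44, F=24) along a 3-gon: merge 3 vertices and 3 edges, delete both glued faces → V=45, E=113, F=70.
Check: V − E + F = 45 − 113 + 70 = 2.

113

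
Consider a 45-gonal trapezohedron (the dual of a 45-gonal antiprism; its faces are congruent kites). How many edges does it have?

The n-trapezohedron (dual of the n-antiprism) has V = 2·45 + 2 = 92, E = 4·45 = 180, F = 2·45 = 90.

180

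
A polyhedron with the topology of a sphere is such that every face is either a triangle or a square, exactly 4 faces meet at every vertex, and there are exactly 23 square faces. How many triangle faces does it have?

Let x be the number of triangles; then F = 23 + x.
Edge–face incidences: 2E = 4·23 + 3·x = 92 + 3x.
Every vertex has degree 4, so 4V = 2E.
Euler: V − E + F = 2 ⇒ (2E)/4 − E + (23 + x) = 2.
Multiply by 8: 2·(2E) − 4·(2E) + 8·(23 + x) = 16, i.e. 184 + 8x − 2·(92 + 3x) = 16.
Collecting terms: 2x = 16, so x = 8.
Then 2E = 92 + 3·8 = 116, so E = 58, V = 2E/4 = 29, F = 23 + 8 = 31.

8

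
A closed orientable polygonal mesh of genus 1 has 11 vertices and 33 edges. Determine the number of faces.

22

For a closed orientable surface of genus 1, χ = 2 − 2·1 = 0.
F = 0 − V + E = 0 − 11 + 33 = 22.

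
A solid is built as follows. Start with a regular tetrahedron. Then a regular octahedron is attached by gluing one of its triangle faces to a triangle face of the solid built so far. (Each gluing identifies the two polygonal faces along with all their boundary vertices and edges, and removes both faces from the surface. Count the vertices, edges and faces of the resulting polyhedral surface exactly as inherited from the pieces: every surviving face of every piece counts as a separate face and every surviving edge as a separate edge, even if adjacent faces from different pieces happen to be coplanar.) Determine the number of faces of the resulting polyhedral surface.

A regular tetrahedron: V=4, E=6, F=4.
Attach a regular octahedron (V=6, E=12, F=8) along a 3-gon: merge 3 vertices and 3 edges, delete both glued faces → V=7, E=15, F=10.
Check: V − E + F = 7 − 15 + 10 = 2.

10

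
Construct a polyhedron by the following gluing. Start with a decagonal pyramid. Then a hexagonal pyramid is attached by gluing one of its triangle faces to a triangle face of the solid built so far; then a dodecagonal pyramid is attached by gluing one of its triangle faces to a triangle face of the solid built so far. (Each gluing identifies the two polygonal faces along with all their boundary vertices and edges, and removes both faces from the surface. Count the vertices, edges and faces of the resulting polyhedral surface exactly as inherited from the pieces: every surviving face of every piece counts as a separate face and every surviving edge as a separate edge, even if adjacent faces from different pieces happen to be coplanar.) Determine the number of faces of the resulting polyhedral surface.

27

A decagonal pyramid: V=11, E=20, F=11.
Attach a hexagonal pyramid (V=7, E=12, F=7) along a 3-gon: merge 3 vertices and 3 edges, delete both glued faces → V=15, E=29, F=16.
Attach a dodecagonal pyramid (V=13, E=24, F=13) along a 3-gon: merge 3 vertices and 3 edges, delete both glued faces → V=25, E=50, F=27.
Check: V − E + F = 25 − 50 + 27 = 2.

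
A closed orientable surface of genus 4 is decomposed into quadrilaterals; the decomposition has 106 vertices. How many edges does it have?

224

χ = 2 − 2·4 = -6, and every face is a square so 4F = 2E.
V − E + F = -6 with E = 4F/2 gives 106 − (4/2 − 1)·F = -6, so F = 112 and E = 224.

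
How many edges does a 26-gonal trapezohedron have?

The n-trapezohedron (dual of the n-antiprism) has V = 2·26 + 2 = 54, E = 4·26 = 104, F = 2·26 = 52.
Check: V − E + F = 54 − 104 + 52 = 2.

104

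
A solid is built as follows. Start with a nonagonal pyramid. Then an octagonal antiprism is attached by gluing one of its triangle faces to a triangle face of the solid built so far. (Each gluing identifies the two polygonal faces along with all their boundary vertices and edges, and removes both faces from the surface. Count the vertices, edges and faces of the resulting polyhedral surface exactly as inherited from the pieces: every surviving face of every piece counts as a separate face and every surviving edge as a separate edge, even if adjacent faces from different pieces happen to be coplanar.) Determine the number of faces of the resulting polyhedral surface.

26

A nonagonal pyramid: V=10, E=18, F=10.
Attach an octagonal antiprism (V=16, E=32, F=18) along a 3-gon: merge 3 vertices and 3 edges, delete both glued faces → V=23, E=47, F=26.
Check: V − E + F = 23 − 47 + 26 = 2.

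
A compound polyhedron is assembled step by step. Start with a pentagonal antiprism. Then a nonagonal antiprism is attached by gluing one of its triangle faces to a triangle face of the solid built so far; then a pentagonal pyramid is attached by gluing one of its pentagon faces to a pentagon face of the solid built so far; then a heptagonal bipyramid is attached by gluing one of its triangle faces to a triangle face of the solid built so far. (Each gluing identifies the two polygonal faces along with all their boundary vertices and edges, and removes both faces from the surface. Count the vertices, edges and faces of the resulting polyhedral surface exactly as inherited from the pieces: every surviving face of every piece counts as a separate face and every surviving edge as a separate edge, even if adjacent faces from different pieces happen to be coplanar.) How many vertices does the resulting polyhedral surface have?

A pentagonal antiprism: V=10, E=20, F=12.
Attach a nonagonal antiprism (V=18, E=36, F=20) along a 3-gon: merge 3 vertices and 3 edges, delete both glued faces → V=25, E=53, F=30.
Attach a pentagonal pyramid (V=6, E=10, F=6) along a 5-gon: merge 5 vertices and 5 edges, delete both glued faces → V=26, E=58, F=34.
Attach a heptagonal bipyramid (V=9, E=21, F=14) along a 3-gon: merge 3 vertices and 3 edges, delete both glued faces → V=32, E=76, F=46.
Check: V − E + F = 32 − 76 + 46 = 2.

32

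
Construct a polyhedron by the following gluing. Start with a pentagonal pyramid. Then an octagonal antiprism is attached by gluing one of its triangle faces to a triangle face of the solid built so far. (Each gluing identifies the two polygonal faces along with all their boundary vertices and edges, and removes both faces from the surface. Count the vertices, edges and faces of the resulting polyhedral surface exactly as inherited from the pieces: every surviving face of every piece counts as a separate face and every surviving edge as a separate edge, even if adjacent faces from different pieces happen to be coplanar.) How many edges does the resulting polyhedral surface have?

39

A pentagonal pyramid: V=6, E=10, F=6.
Attach an octagonal antiprism (V=16, E=32, F=18) along a 3-gon: merge 3 vertices and 3 edges, delete both glued faces → V=19, E=39, F=22.
Check: V − E + F = 19 − 39 + 22 = 2.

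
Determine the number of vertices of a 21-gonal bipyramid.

23

A bipyramid over an n-gon has 2n triangular faces and n + 2 vertices: V = 21 + 2 = 23, E = 3·21 = 63, F = 2·21 = 42.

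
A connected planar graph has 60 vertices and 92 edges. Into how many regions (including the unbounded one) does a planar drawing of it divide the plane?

Euler's formula for a connected plane graph: V − E + F = 2, so F = 2 − 60 + 92 = 34.

34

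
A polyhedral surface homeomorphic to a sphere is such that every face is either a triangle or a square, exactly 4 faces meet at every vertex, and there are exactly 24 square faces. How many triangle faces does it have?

Let x be the number of triangles; then F = 24 + x.
Edge–face incidences: 2E = 4·24 + 3·x = 96 + 3x.
Every vertex has degree 4, so 4V = 2E.
Euler: V − E + F = 2 ⇒ (2E)/4 − E + (24 + x) = 2.
Multiply by 8: 2·(2E) − 4·(2E) + 8·(24 + x) = 16, i.e. 192 + 8x − 2·(96 + 3x) = 16.
Collecting terms: 2x = 16, so x = 8.
Then 2E = 96 + 3·8 = 120, so E = 60, V = 2E/4 = 30, F = 24 + 8 = 32.

8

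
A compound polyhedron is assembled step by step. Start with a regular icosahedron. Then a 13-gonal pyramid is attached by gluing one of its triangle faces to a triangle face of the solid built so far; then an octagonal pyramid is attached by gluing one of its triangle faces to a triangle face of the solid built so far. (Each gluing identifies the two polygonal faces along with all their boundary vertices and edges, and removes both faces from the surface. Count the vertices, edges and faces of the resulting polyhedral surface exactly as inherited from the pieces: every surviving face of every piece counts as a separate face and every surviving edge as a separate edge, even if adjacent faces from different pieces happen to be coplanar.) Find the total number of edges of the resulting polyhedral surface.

A regular icosahedron: V=12, E=30, F=20.
Attach a 13-gonal pyramid (V=14, E=26, F=14) along a 3-gon: merge 3 vertices and 3 edges, delete both glued faces → V=23, E=53, F=32.
Attach an octagonal pyramid (V=9, E=16, F=9) along a 3-gon: merge 3 vertices and 3 edges, delete both glued faces → V=29, E=66, F=39.
Check: V − E + F = 29 − 66 + 39 = 2.

66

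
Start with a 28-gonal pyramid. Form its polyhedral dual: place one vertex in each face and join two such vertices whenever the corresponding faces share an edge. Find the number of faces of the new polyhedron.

The base solid has V = 29, E = 56, F = 29.
The dual swaps V and F and preserves E: V′ = F = 29, E′ = E = 56, F′ = V = 29.

29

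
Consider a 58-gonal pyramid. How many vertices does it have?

59

A pyramid on an n-gon base has one n-gon and n triangles: V = 58 + 1 = 59, E = 2·58 = 116, F = 58 + 1 = 59.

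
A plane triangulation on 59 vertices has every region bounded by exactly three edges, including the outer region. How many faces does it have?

114

In a plane triangulation 3F = 2E and V − E + F = 2, so F = 2V − 4 = 2·59 − 4 = 114.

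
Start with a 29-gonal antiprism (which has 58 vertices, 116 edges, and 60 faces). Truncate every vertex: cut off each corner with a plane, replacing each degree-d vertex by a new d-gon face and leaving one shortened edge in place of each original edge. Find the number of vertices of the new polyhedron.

232

Truncation replaces each original edge-end by a new vertex, so V′ = 2E = 232.
Each original edge survives, and each old vertex of degree d contributes d new edges; summing degrees gives Σd = 2E, so E′ = E + 2E = 3E = 348.
Each original face survives and each original vertex becomes one new face: F′ = F + V = 118.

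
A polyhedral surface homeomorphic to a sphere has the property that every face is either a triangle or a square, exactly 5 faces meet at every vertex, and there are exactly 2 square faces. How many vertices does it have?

16

Let x be the number of triangles; then F = 2 + x.
Edge–face incidences: 2E = 4·2 + 3·x = 8 + 3x.
Every vertex has degree 5, so 5V = 2E.
Euler: V − E + F = 2 ⇒ (2E)/5 − E + (2 + x) = 2.
Multiply by 10: 2·(2E) − 5·(2E) + 10·(2 + x) = 20, i.e. 20 + 10x − 3·(8 + 3x) = 20.
Collecting terms: x − 4 = 20, so x = 24.
Then 2E = 8 + 3·24 = 80, so E = 40, V = 2E/5 = 16, F = 2 + 24 = 26.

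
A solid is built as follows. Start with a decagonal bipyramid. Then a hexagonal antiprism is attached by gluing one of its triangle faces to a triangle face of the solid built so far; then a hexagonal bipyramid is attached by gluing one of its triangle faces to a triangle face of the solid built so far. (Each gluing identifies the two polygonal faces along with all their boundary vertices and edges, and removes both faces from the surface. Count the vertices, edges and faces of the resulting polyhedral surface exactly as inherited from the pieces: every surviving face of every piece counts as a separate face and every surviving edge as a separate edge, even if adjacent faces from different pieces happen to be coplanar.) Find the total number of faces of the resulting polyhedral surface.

A decagonal bipyramid: V=12, E=30, F=20.
Attach a hexagonal antiprism (V=12, E=24, F=14) along a 3-gon: merge 3 vertices and 3 edges, delete both glued faces → V=21, E=51, F=32.
Attach a hexagonal bipyramid (V=8, E=18, F=12) along a 3-gon: merge 3 vertices and 3 edges, delete both glued faces → V=26, E=66, F=42.
Check: V − E + F = 26 − 66 + 42 = 2.

42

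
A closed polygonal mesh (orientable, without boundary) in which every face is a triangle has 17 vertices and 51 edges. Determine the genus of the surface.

1

Every face is a triangle and each edge borders two faces, so 3F = 2·51, giving F = 34.
χ = V − E + F = 17 − 51 + 34 = 0.
For a closed orientable surface χ = 2 − 2g, so g = (2 − (0))/2 = 1.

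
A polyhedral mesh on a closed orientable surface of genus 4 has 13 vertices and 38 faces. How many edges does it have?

For a closed orientable surface of genus 4, χ = 2 − 2·4 = -6.
E = V + F − (-6) = 13 + 38 − (-6) = 57.

57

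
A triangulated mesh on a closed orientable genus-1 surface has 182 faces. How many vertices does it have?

91

χ = 2 − 2·1 = 0, and every face is a triangle so 3F = 2E.
E = 3·182/2 = 273. Then V = 0 + E − F = 0 + 273 − 182 = 91.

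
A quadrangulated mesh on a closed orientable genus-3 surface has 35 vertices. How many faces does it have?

χ = 2 − 2·3 = -4, and every face is a square so 4F = 2E.
V − E + F = -4 with E = 4F/2 gives 35 − (4/2 − 1)·F = -4, so F = 39 and E = 78.

39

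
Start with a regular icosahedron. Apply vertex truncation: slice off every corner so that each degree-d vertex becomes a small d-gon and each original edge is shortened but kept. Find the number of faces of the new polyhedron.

32

The base solid has V = 12, E = 30, F = 20.
Truncation replaces each original edge-end by a new vertex, so V′ = 2E = 60.
Each original edge survives, and each old vertex of degree d contributes d new edges; summing degrees gives Σd = 2E, so E′ = E + 2E = 3E = 90.
Each original face survives and each original vertex becomes one new face: F′ = F + V = 32.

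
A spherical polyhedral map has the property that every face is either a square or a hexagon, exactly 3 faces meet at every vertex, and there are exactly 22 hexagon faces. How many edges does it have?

78

Let x be the number of squares; then F = 22 + x.
Edge–face incidences: 2E = 6·22 + 4·x = 132 + 4x.
Every vertex has degree 3, so 3V = 2E.
Euler: V − E + F = 2 ⇒ (2E)/3 − E + (22 + x) = 2.
Multiply by 6: 2·(2E) − 3·(2E) + 6·(22 + x) = 12, i.e. 132 + 6x − (132 + 4x) = 12.
Collecting terms: 2x = 12, so x = 6.
Then 2E = 132 + 4·6 = 156, so E = 78, V = 2E/3 = 52, F = 22 + 6 = 28.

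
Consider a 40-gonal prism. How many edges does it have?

120

A prism on an n-gon has two n-gon bases and n rectangular sides: V = 2·40 = 80, E = 3·40 = 120, F = 40 + 2 = 42.
Check: V − E + F = 80 − 120 + 42 = 2.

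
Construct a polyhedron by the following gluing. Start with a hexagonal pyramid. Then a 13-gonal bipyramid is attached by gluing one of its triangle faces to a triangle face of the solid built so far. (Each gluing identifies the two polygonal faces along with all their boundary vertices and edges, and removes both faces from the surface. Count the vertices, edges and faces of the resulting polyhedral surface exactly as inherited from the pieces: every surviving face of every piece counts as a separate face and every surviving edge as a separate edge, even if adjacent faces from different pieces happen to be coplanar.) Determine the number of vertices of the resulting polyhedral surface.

A hexagonal pyramid: V=7, E=12, F=7.
Attach a 13-gonal bipyramid (V=15, E=39, F=26) along a 3-gon: merge 3 vertices and 3 edges, delete both glued faces → V=19, E=48, F=31.
Check: V − E + F = 19 − 48 + 31 = 2.

19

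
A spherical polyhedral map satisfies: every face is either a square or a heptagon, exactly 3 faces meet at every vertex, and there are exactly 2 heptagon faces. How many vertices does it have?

14

Let x be the number of squares; then F = 2 + x.
Edge–face incidences: 2E = 7·2 + 4·x = 14 + 4x.
Every vertex has degree 3, so 3V = 2E.
Euler: V − E + F = 2 ⇒ (2E)/3 − E + (2 + x) = 2.
Multiply by 6: 2·(2E) − 3·(2E) + 6·(2 + x) = 12, i.e. 12 + 6x − (14 + 4x) = 12.
Collecting terms: 2x − 2 = 12, so 2x = 14, so x = 7.
Then 2E = 14 + 4·7 = 42, so E = 21, V = 2E/3 = 14, F = 2 + 7 = 9.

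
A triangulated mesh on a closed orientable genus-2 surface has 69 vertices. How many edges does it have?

213

χ = 2 − 2·2 = -2, and every face is a triangle so 3F = 2E.
V − E + F = -2 with E = 3F/2 gives 69 − (3/2 − 1)·F = -2, so F = 142 and E = 213.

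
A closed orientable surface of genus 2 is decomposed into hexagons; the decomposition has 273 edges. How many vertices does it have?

χ = 2 − 2·2 = -2, and every face is a hexagon so 6F = 2E.
F = 2E/6 = 91. Then V = -2 + E − F = -2 + 273 − 91 = 180.

180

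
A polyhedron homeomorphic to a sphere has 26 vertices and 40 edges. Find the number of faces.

Here V − E + F = 2.
F = 2 − V + E = 2 − 26 + 40 = 16.

16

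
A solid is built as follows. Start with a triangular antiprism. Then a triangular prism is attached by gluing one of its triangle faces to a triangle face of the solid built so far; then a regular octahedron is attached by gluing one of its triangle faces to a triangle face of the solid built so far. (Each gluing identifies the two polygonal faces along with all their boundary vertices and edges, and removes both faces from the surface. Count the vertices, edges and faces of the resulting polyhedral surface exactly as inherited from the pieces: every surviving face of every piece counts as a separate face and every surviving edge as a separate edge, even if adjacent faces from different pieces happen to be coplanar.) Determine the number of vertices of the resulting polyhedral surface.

12

A triangular antiprism: V=6, E=12, F=8.
Attach a triangular prism (V=6, E=9, F=5) along a 3-gon: merge 3 vertices and 3 edges, delete both glued faces → V=9, E=18, F=11.
Attach a regular octahedron (V=6, E=12, F=8) along a 3-gon: merge 3 vertices and 3 edges, delete both glued faces → V=12, E=27, F=17.
Check: V − E + F = 12 − 27 + 17 = 2.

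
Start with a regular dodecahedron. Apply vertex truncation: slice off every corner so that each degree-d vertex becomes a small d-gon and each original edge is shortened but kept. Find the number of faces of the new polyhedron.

32

The base solid has V = 20, E = 30, F = 12.
Truncation replaces each original edge-end by a new vertex, so V′ = 2E = 60.
Each original edge survives, and each old vertex of degree d contributes d new edges; summing degrees gives Σd = 2E, so E′ = E + 2E = 3E = 90.
Each original face survives and each original vertex becomes one new face: F′ = F + V = 32.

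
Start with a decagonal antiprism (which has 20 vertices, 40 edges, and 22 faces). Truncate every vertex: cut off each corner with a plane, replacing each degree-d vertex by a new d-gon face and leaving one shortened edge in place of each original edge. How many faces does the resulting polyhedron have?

Truncation replaces each original edge-end by a new vertex, so V′ = 2E = 80.
Each original edge survives, and each old vertex of degree d contributes d new edges; summing degrees gives Σd = 2E, so E′ = E + 2E = 3E = 120.
Each original face survives and each original vertex becomes one new face: F′ = F + V = 42.

42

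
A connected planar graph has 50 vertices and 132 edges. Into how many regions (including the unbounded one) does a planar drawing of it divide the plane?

Euler's formula for a connected plane graph: V − E + F = 2, so F = 2 − 50 + 132 = 84.

84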